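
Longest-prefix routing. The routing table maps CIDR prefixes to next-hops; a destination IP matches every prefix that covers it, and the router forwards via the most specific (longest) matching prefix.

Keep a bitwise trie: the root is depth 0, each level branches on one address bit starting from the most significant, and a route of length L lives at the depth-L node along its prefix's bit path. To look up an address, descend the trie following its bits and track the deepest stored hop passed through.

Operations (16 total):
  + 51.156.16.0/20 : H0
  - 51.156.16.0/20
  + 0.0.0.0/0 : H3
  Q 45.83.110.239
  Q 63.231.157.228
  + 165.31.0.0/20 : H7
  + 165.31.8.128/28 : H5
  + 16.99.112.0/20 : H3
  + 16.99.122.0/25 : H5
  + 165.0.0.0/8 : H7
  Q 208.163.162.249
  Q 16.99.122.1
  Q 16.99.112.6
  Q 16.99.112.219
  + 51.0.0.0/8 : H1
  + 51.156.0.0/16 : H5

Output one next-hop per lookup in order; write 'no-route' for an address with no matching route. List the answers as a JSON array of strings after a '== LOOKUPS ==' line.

Trace:
  + 51.156.16.0/20 (H0) depth=20
  del 51.156.16.0/20 (clear depth 20)
  + 0.0.0.0/0 (H3) depth=0
  lookup 45.83.110.239: bits 001 walk d0:H3→d1:-→d2:-→d3:- -> H3
  lookup 63.231.157.228: bits 0011 walk d0:H3→d1:-→d2:-→d3:-→d4:- -> H3
  + 165.31.0.0/20 (H7) depth=20
  + 165.31.8.128/28 (H5) depth=28
  + 16.99.112.0/20 (H3) depth=20
  + 16.99.122.0/25 (H5) depth=25
  + 165.0.0.0/8 (H7) depth=8
  lookup 208.163.162.249: bits 1 walk d0:H3→d1:- -> H3
  lookup 16.99.122.1: bits 0001000001100011011110100 walk d0:H3→d1:-→d2:-→d3:-→d4:-→d5:-→d6:-→d7:-→d8:-→d9:-→d10:-→d11:-→d12:-→d13:-→d14:-→d15:-→d16:-→d17:-→d18:-→d19:-→d20:H3→d21:-→d22:-→d23:-→d24:-→d25:H5 -> H5
  lookup 16.99.112.6: bits 00010000011000110111 walk d0:H3→d1:-→d2:-→d3:-→d4:-→d5:-→d6:-→d7:-→d8:-→d9:-→d10:-→d11:-→d12:-→d13:-→d14:-→d15:-→d16:-→d17:-→d18:-→d19:-→d20:H3 -> H3
  lookup 16.99.112.219: bits 00010000011000110111 walk d0:H3→d1:-→d2:-→d3:-→d4:-→d5:-→d6:-→d7:-→d8:-→d9:-→d10:-→d11:-→d12:-→d13:-→d14:-→d15:-→d16:-→d17:-→d18:-→d19:-→d20:H3 -> H3
  + 51.0.0.0/8 (H1) depth=8
  + 51.156.0.0/16 (H5) depth=16

== LOOKUPS ==
["H3","H3","H3","H5","H3","H3"]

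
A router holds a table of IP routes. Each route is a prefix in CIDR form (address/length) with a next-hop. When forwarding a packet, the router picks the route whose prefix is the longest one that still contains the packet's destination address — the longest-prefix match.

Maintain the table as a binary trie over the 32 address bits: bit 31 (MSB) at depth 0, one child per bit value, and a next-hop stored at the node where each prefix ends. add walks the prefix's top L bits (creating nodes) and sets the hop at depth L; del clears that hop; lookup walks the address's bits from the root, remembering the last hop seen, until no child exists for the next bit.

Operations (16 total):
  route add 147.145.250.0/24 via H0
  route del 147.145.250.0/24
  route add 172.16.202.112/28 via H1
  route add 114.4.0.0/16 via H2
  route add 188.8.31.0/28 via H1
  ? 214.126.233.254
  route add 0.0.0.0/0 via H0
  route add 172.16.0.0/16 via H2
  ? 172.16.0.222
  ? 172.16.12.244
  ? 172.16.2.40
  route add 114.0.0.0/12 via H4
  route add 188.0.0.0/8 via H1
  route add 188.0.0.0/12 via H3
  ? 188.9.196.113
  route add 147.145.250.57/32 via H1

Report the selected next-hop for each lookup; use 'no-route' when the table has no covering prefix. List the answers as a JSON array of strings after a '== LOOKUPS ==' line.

Process each operation:
  add 147.145.250.0/24 -> H0 at depth 24
  del 147.145.250.0/24 (clear depth 24)
  add 172.16.202.112/28 -> H1 at depth 28
  add 114.4.0.0/16 -> H2 at depth 16
  add 188.8.31.0/28 -> H1 at depth 28
  Q 214.126.233.254: descend 1 ; hops seen [∅] ; pick no-route
  add 0.0.0.0/0 -> H0 at depth 0
  add 172.16.0.0/16 -> H2 at depth 16
  Q 172.16.0.222: descend 1010110000010000 ; hops seen [H0,H2] ; pick H2
  Q 172.16.12.244: descend 1010110000010000 ; hops seen [H0,H2] ; pick H2
  Q 172.16.2.40: descend 1010110000010000 ; hops seen [H0,H2] ; pick H2
  add 114.0.0.0/12 -> H4 at depth 12
  add 188.0.0.0/8 -> H1 at depth 8
  add 188.0.0.0/12 -> H3 at depth 12
  Q 188.9.196.113: descend 101111000000100 ; hops seen [H0,H1,H3] ; pick H3
  add 147.145.250.57/32 -> H1 at depth 32

== LOOKUPS ==
["no-route","H2","H2","H2","H3"]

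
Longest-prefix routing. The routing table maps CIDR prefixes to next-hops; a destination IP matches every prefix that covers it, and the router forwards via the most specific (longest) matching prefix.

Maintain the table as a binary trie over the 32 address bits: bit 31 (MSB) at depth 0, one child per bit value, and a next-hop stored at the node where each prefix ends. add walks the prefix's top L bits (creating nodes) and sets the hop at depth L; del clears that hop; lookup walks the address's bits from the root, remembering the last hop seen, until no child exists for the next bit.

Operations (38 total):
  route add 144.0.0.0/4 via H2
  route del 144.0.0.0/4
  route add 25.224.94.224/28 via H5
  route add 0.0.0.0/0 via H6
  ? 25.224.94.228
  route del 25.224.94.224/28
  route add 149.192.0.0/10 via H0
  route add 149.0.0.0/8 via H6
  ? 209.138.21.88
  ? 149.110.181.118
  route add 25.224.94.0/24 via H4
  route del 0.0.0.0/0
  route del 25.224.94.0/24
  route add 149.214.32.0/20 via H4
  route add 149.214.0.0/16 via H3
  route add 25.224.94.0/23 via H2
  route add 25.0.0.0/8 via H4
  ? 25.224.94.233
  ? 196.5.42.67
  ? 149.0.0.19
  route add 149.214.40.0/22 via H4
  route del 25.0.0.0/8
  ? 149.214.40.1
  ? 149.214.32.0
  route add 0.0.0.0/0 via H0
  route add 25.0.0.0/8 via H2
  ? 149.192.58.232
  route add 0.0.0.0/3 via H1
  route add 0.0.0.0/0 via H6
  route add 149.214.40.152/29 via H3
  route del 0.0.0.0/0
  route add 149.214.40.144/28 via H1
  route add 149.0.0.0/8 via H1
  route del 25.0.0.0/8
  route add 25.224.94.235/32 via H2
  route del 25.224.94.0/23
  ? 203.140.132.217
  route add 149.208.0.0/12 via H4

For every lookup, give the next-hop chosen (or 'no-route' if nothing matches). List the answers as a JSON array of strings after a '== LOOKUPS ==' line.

Process each operation:
  add 144.0.0.0/4 -> H2 at depth 4
  - 144.0.0.0/4 clear@4
  add 25.224.94.224/28 -> H5 at depth 28
  add 0.0.0.0/0 -> H6 at depth 0
  ? 25.224.94.228  path d0:H6→d1:-→d2:-→d3:-→d4:-→d5:-→d6:-→d7:-→d8:-→d9:-→d10:-→d11:-→d12:-→d13:-→d14:-→d15:-→d16:-→d17:-→d18:-→d19:-→d20:-→d21:-→d22:-→d23:-→d24:-→d25:-→d26:-→d27:-→d28:H5  best=H5
  - 25.224.94.224/28 clear@28
  add 149.192.0.0/10 -> H0 at depth 10
  add 149.0.0.0/8 -> H6 at depth 8
  ? 209.138.21.88  path d0:H6→d1:-  best=H6
  ? 149.110.181.118  path d0:H6→d1:-→d2:-→d3:-→d4:-→d5:-→d6:-→d7:-→d8:H6  best=H6
  add 25.224.94.0/24 -> H4 at depth 24
  - 0.0.0.0/0 clear@0
  - 25.224.94.0/24 clear@24
  add 149.214.32.0/20 -> H4 at depth 20
  add 149.214.0.0/16 -> H3 at depth 16
  add 25.224.94.0/23 -> H2 at depth 23
  add 25.0.0.0/8 -> H4 at depth 8
  ? 25.224.94.233  path d0:-→d1:-→d2:-→d3:-→d4:-→d5:-→d6:-→d7:-→d8:H4→d9:-→d10:-→d11:-→d12:-→d13:-→d14:-→d15:-→d16:-→d17:-→d18:-→d19:-→d20:-→d21:-→d22:-→d23:H2→d24:-→d25:-→d26:-→d27:-→d28:-  best=H2
  ? 196.5.42.67  path d0:-→d1:-  best=no-route
  ? 149.0.0.19  path d0:-→d1:-→d2:-→d3:-→d4:-→d5:-→d6:-→d7:-→d8:H6  best=H6
  add 149.214.40.0/22 -> H4 at depth 22
  - 25.0.0.0/8 clear@8
  ? 149.214.40.1  path d0:-→d1:-→d2:-→d3:-→d4:-→d5:-→d6:-→d7:-→d8:H6→d9:-→d10:H0→d11:-→d12:-→d13:-→d14:-→d15:-→d16:H3→d17:-→d18:-→d19:-→d20:H4→d21:-→d22:H4  best=H4
  ? 149.214.32.0  path d0:-→d1:-→d2:-→d3:-→d4:-→d5:-→d6:-→d7:-→d8:H6→d9:-→d10:H0→d11:-→d12:-→d13:-→d14:-→d15:-→d16:H3→d17:-→d18:-→d19:-→d20:H4  best=H4
  add 0.0.0.0/0 -> H0 at depth 0
  add 25.0.0.0/8 -> H2 at depth 8
  ? 149.192.58.232  path d0:H0→d1:-→d2:-→d3:-→d4:-→d5:-→d6:-→d7:-→d8:H6→d9:-→d10:H0→d11:-  best=H0
  add 0.0.0.0/3 -> H1 at depth 3
  add 0.0.0.0/0 -> H6 at depth 0
  add 149.214.40.152/29 -> H3 at depth 29
  - 0.0.0.0/0 clear@0
  add 149.214.40.144/28 -> H1 at depth 28
  add 149.0.0.0/8 -> H1 at depth 8
  - 25.0.0.0/8 clear@8
  add 25.224.94.235/32 -> H2 at depth 32
  - 25.224.94.0/23 clear@23
  ? 203.140.132.217  path d0:-→d1:-  best=no-route
  add 149.208.0.0/12 -> H4 at depth 12

== LOOKUPS ==
["H5","H6","H6","H2","no-route","H6","H4","H4","H0","no-route"]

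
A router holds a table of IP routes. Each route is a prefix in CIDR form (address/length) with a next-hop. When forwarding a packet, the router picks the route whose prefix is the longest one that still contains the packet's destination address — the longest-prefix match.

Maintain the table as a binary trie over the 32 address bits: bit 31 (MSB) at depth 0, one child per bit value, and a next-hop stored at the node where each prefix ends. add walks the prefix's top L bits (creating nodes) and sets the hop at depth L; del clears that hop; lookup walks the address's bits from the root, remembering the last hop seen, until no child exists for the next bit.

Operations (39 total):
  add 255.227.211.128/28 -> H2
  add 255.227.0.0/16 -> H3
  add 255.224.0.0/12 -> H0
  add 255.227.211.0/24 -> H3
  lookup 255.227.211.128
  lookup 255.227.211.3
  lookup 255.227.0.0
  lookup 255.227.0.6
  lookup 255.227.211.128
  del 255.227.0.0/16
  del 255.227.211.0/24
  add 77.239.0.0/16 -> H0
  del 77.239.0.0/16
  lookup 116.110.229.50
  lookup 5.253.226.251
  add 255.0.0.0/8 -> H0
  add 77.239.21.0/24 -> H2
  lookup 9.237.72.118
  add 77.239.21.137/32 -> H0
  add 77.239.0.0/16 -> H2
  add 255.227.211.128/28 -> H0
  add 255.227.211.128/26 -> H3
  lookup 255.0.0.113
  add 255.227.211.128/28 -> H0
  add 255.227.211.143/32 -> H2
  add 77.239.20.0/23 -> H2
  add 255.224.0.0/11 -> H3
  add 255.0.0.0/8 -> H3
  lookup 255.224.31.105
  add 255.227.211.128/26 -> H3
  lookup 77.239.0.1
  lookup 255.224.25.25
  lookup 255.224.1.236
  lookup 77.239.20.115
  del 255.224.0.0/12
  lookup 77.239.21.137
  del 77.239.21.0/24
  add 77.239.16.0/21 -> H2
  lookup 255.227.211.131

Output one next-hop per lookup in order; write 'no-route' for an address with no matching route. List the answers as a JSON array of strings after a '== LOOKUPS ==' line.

Apply in order:
  + 255.227.211.128/28 (H2) depth=28
  + 255.227.0.0/16 (H3) depth=16
  + 255.224.0.0/12 (H0) depth=12
  + 255.227.211.0/24 (H3) depth=24
  ? 255.227.211.128  path d0:-→d1:-→d2:-→d3:-→d4:-→d5:-→d6:-→d7:-→d8:-→d9:-→d10:-→d11:-→d12:H0→d13:-→d14:-→d15:-→d16:H3→d17:-→d18:-→d19:-→d20:-→d21:-→d22:-→d23:-→d24:H3→d25:-→d26:-→d27:-→d28:H2  best=H2
  ? 255.227.211.3  path d0:-→d1:-→d2:-→d3:-→d4:-→d5:-→d6:-→d7:-→d8:-→d9:-→d10:-→d11:-→d12:H0→d13:-→d14:-→d15:-→d16:H3→d17:-→d18:-→d19:-→d20:-→d21:-→d22:-→d23:-→d24:H3  best=H3
  ? 255.227.0.0  path d0:-→d1:-→d2:-→d3:-→d4:-→d5:-→d6:-→d7:-→d8:-→d9:-→d10:-→d11:-→d12:H0→d13:-→d14:-→d15:-→d16:H3  best=H3
  ? 255.227.0.6  path d0:-→d1:-→d2:-→d3:-→d4:-→d5:-→d6:-→d7:-→d8:-→d9:-→d10:-→d11:-→d12:H0→d13:-→d14:-→d15:-→d16:H3  best=H3
  ? 255.227.211.128  path d0:-→d1:-→d2:-→d3:-→d4:-→d5:-→d6:-→d7:-→d8:-→d9:-→d10:-→d11:-→d12:H0→d13:-→d14:-→d15:-→d16:H3→d17:-→d18:-→d19:-→d20:-→d21:-→d22:-→d23:-→d24:H3→d25:-→d26:-→d27:-→d28:H2  best=H2
  - 255.227.0.0/16 clear@16
  - 255.227.211.0/24 clear@24
  + 77.239.0.0/16 (H0) depth=16
  - 77.239.0.0/16 clear@16
  ? 116.110.229.50  path d0:-→d1:-→d2:-  best=no-route
  ? 5.253.226.251  path d0:-→d1:-  best=no-route
  + 255.0.0.0/8 (H0) depth=8
  + 77.239.21.0/24 (H2) depth=24
  ? 9.237.72.118  path d0:-→d1:-  best=no-route
  + 77.239.21.137/32 (H0) depth=32
  + 77.239.0.0/16 (H2) depth=16
  + 255.227.211.128/28 (H0) depth=28
  + 255.227.211.128/26 (H3) depth=26
  ? 255.0.0.113  path d0:-→d1:-→d2:-→d3:-→d4:-→d5:-→d6:-→d7:-→d8:H0  best=H0
  + 255.227.211.128/28 (H0) depth=28
  + 255.227.211.143/32 (H2) depth=32
  + 77.239.20.0/23 (H2) depth=23
  + 255.224.0.0/11 (H3) depth=11
  + 255.0.0.0/8 (H3) depth=8
  ? 255.224.31.105  path d0:-→d1:-→d2:-→d3:-→d4:-→d5:-→d6:-→d7:-→d8:H3→d9:-→d10:-→d11:H3→d12:H0→d13:-→d14:-  best=H0
  + 255.227.211.128/26 (H3) depth=26
  ? 77.239.0.1  path d0:-→d1:-→d2:-→d3:-→d4:-→d5:-→d6:-→d7:-→d8:-→d9:-→d10:-→d11:-→d12:-→d13:-→d14:-→d15:-→d16:H2→d17:-→d18:-→d19:-  best=H2
  ? 255.224.25.25  path d0:-→d1:-→d2:-→d3:-→d4:-→d5:-→d6:-→d7:-→d8:H3→d9:-→d10:-→d11:H3→d12:H0→d13:-→d14:-  best=H0
  ? 255.224.1.236  path d0:-→d1:-→d2:-→d3:-→d4:-→d5:-→d6:-→d7:-→d8:H3→d9:-→d10:-→d11:H3→d12:H0→d13:-→d14:-  best=H0
  ? 77.239.20.115  path d0:-→d1:-→d2:-→d3:-→d4:-→d5:-→d6:-→d7:-→d8:-→d9:-→d10:-→d11:-→d12:-→d13:-→d14:-→d15:-→d16:H2→d17:-→d18:-→d19:-→d20:-→d21:-→d22:-→d23:H2  best=H2
  - 255.224.0.0/12 clear@12
  ? 77.239.21.137  path d0:-→d1:-→d2:-→d3:-→d4:-→d5:-→d6:-→d7:-→d8:-→d9:-→d10:-→d11:-→d12:-→d13:-→d14:-→d15:-→d16:H2→d17:-→d18:-→d19:-→d20:-→d21:-→d22:-→d23:H2→d24:H2→d25:-→d26:-→d27:-→d28:-→d29:-→d30:-→d31:-→d32:H0  best=H0
  - 77.239.21.0/24 clear@24
  + 77.239.16.0/21 (H2) depth=21
  ? 255.227.211.131  path d0:-→d1:-→d2:-→d3:-→d4:-→d5:-→d6:-→d7:-→d8:H3→d9:-→d10:-→d11:H3→d12:-→d13:-→d14:-→d15:-→d16:-→d17:-→d18:-→d19:-→d20:-→d21:-→d22:-→d23:-→d24:-→d25:-→d26:H3→d27:-→d28:H0  best=H0

== LOOKUPS ==
["H2","H3","H3","H3","H2","no-route","no-route","no-route","H0","H0","H2","H0","H0","H2","H0","H0"]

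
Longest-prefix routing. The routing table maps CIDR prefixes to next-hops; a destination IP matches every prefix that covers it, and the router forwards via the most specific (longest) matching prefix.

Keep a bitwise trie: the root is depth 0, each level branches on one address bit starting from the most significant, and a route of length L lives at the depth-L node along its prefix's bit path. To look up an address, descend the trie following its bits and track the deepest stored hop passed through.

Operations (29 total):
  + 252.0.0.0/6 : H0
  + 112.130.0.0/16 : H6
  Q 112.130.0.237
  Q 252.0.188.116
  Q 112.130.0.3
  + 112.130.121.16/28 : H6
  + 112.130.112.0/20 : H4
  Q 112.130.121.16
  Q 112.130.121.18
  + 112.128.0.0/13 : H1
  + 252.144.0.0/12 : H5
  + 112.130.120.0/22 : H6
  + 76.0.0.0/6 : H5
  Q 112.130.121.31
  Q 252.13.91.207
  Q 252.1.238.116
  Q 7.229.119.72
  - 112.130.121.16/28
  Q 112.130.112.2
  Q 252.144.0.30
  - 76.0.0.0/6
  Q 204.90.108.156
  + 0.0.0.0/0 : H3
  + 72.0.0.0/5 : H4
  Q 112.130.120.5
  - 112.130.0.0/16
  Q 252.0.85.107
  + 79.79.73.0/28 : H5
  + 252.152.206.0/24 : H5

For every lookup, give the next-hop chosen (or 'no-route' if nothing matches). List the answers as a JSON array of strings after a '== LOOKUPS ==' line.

Apply in order:
  + 252.0.0.0/6 (H0) depth=6
  + 112.130.0.0/16 (H6) depth=16
  Q 112.130.0.237: descend 0111000010000010 ; hops seen [H6] ; pick H6
  Q 252.0.188.116: descend 111111 ; hops seen [H0] ; pick H0
  Q 112.130.0.3: descend 0111000010000010 ; hops seen [H6] ; pick H6
  + 112.130.121.16/28 (H6) depth=28
  + 112.130.112.0/20 (H4) depth=20
  Q 112.130.121.16: descend 0111000010000010011110010001 ; hops seen [H6,H4,H6] ; pick H6
  Q 112.130.121.18: descend 0111000010000010011110010001 ; hops seen [H6,H4,H6] ; pick H6
  + 112.128.0.0/13 (H1) depth=13
  + 252.144.0.0/12 (H5) depth=12
  + 112.130.120.0/22 (H6) depth=22
  + 76.0.0.0/6 (H5) depth=6
  Q 112.130.121.31: descend 0111000010000010011110010001 ; hops seen [H1,H6,H4,H6,H6] ; pick H6
  Q 252.13.91.207: descend 11111100 ; hops seen [H0] ; pick H0
  Q 252.1.238.116: descend 11111100 ; hops seen [H0] ; pick H0
  Q 7.229.119.72: descend 0 ; hops seen [∅] ; pick no-route
  del 112.130.121.16/28 (clear depth 28)
  Q 112.130.112.2: descend 01110000100000100111 ; hops seen [H1,H6,H4] ; pick H4
  Q 252.144.0.30: descend 111111001001 ; hops seen [H0,H5] ; pick H5
  del 76.0.0.0/6 (clear depth 6)
  Q 204.90.108.156: descend 11 ; hops seen [∅] ; pick no-route
  + 0.0.0.0/0 (H3) depth=0
  + 72.0.0.0/5 (H4) depth=5
  Q 112.130.120.5: descend 01110000100000100111100 ; hops seen [H3,H1,H6,H4,H6] ; pick H6
  del 112.130.0.0/16 (clear depth 16)
  Q 252.0.85.107: descend 11111100 ; hops seen [H3,H0] ; pick H0
  + 79.79.73.0/28 (H5) depth=28
  + 252.152.206.0/24 (H5) depth=24

== LOOKUPS ==
["H6","H0","H6","H6","H6","H6","H0","H0","no-route","H4","H5","no-route","H6","H0"]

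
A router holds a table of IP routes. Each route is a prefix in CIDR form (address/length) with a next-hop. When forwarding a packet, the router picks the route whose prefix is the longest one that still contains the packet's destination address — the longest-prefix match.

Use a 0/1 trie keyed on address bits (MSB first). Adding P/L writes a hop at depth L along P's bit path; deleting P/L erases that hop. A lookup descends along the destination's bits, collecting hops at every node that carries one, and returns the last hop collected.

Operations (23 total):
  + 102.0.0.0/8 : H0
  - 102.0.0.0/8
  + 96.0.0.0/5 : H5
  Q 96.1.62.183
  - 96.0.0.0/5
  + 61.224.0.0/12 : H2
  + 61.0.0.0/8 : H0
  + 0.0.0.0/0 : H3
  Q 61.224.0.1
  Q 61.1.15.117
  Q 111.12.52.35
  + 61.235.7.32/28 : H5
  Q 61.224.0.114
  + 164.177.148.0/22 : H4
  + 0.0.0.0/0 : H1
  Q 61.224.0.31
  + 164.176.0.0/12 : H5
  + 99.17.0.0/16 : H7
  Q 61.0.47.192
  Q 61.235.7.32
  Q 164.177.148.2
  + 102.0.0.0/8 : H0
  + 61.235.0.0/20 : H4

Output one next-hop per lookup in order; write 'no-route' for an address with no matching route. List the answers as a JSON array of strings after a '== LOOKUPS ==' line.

Process each operation:
  add 102.0.0.0/8 -> H0 at depth 8
  del 102.0.0.0/8 (clear depth 8)
  add 96.0.0.0/5 -> H5 at depth 5
  lookup 96.1.62.183: bits 01100 walk d0:-→d1:-→d2:-→d3:-→d4:-→d5:H5 -> H5
  del 96.0.0.0/5 (clear depth 5)
  add 61.224.0.0/12 -> H2 at depth 12
  add 61.0.0.0/8 -> H0 at depth 8
  add 0.0.0.0/0 -> H3 at depth 0
  lookup 61.224.0.1: bits 001111011110 walk d0:H3→d1:-→d2:-→d3:-→d4:-→d5:-→d6:-→d7:-→d8:H0→d9:-→d10:-→d11:-→d12:H2 -> H2
  lookup 61.1.15.117: bits 00111101 walk d0:H3→d1:-→d2:-→d3:-→d4:-→d5:-→d6:-→d7:-→d8:H0 -> H0
  lookup 111.12.52.35: bits 0110 walk d0:H3→d1:-→d2:-→d3:-→d4:- -> H3
  add 61.235.7.32/28 -> H5 at depth 28
  lookup 61.224.0.114: bits 001111011110 walk d0:H3→d1:-→d2:-→d3:-→d4:-→d5:-→d6:-→d7:-→d8:H0→d9:-→d10:-→d11:-→d12:H2 -> H2
  add 164.177.148.0/22 -> H4 at depth 22
  add 0.0.0.0/0 -> H1 at depth 0
  lookup 61.224.0.31: bits 001111011110 walk d0:H1→d1:-→d2:-→d3:-→d4:-→d5:-→d6:-→d7:-→d8:H0→d9:-→d10:-→d11:-→d12:H2 -> H2
  add 164.176.0.0/12 -> H5 at depth 12
  add 99.17.0.0/16 -> H7 at depth 16
  lookup 61.0.47.192: bits 00111101 walk d0:H1→d1:-→d2:-→d3:-→d4:-→d5:-→d6:-→d7:-→d8:H0 -> H0
  lookup 61.235.7.32: bits 0011110111101011000001110010 walk d0:H1→d1:-→d2:-→d3:-→d4:-→d5:-→d6:-→d7:-→d8:H0→d9:-→d10:-→d11:-→d12:H2→d13:-→d14:-→d15:-→d16:-→d17:-→d18:-→d19:-→d20:-→d21:-→d22:-→d23:-→d24:-→d25:-→d26:-→d27:-→d28:H5 -> H5
  lookup 164.177.148.2: bits 1010010010110001100101 walk d0:H1→d1:-→d2:-→d3:-→d4:-→d5:-→d6:-→d7:-→d8:-→d9:-→d10:-→d11:-→d12:H5→d13:-→d14:-→d15:-→d16:-→d17:-→d18:-→d19:-→d20:-→d21:-→d22:H4 -> H4
  add 102.0.0.0/8 -> H0 at depth 8
  add 61.235.0.0/20 -> H4 at depth 20

== LOOKUPS ==
["H5","H2","H0","H3","H2","H2","H0","H5","H4"]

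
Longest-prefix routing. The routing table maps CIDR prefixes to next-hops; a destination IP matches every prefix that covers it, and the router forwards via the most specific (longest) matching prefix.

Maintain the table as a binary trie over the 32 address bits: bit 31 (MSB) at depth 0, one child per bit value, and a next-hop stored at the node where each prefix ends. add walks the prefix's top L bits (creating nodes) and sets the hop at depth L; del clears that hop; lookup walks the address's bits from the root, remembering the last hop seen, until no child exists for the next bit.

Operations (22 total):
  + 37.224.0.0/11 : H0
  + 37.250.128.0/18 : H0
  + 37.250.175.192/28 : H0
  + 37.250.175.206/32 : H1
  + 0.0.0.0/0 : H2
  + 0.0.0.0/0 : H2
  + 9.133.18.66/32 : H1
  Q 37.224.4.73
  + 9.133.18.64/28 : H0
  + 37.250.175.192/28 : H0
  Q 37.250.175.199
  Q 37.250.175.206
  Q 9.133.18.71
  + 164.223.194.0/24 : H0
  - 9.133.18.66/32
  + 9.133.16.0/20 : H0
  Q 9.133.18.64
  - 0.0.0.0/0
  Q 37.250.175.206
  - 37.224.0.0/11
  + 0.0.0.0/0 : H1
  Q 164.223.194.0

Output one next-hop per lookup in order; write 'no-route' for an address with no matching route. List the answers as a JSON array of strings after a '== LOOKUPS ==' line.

Trace:
  + 37.224.0.0/11 (H0) depth=11
  + 37.250.128.0/18 (H0) depth=18
  + 37.250.175.192/28 (H0) depth=28
  + 37.250.175.206/32 (H1) depth=32
  + 0.0.0.0/0 (H2) depth=0
  + 0.0.0.0/0 (H2) depth=0
  + 9.133.18.66/32 (H1) depth=32
  Q 37.224.4.73: descend 00100101111 ; hops seen [H2,H0] ; pick H0
  + 9.133.18.64/28 (H0) depth=28
  + 37.250.175.192/28 (H0) depth=28
  Q 37.250.175.199: descend 0010010111111010101011111100 ; hops seen [H2,H0,H0,H0] ; pick H0
  Q 37.250.175.206: descend 00100101111110101010111111001110 ; hops seen [H2,H0,H0,H0,H1] ; pick H1
  Q 9.133.18.71: descend 00001001100001010001001001000 ; hops seen [H2,H0] ; pick H0
  + 164.223.194.0/24 (H0) depth=24
  - 9.133.18.66/32 clear@32
  + 9.133.16.0/20 (H0) depth=20
  Q 9.133.18.64: descend 000010011000010100010010010000 ; hops seen [H2,H0,H0] ; pick H0
  - 0.0.0.0/0 clear@0
  Q 37.250.175.206: descend 00100101111110101010111111001110 ; hops seen [H0,H0,H0,H1] ; pick H1
  - 37.224.0.0/11 clear@11
  + 0.0.0.0/0 (H1) depth=0
  Q 164.223.194.0: descend 101001001101111111000010 ; hops seen [H1,H0] ; pick H0

== LOOKUPS ==
["H0","H0","H1","H0","H0","H1","H0"]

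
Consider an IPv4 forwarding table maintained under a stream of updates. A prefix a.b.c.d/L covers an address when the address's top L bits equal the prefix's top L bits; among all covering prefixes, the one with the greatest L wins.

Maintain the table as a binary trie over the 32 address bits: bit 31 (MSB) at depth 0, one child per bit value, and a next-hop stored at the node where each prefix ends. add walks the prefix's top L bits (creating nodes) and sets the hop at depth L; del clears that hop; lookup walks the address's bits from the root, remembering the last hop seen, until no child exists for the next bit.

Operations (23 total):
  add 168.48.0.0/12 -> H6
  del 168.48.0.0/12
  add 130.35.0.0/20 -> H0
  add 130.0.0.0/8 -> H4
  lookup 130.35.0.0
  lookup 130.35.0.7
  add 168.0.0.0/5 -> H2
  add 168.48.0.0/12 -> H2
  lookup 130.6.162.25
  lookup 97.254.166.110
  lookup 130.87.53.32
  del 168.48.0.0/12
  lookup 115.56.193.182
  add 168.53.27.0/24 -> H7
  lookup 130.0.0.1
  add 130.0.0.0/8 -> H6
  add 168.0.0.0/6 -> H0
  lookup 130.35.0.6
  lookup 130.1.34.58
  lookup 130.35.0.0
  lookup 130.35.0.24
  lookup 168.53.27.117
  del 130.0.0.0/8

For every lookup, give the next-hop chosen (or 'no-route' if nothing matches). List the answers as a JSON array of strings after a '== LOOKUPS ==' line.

Process each operation:
  + 168.48.0.0/12 (H6) depth=12
  del 168.48.0.0/12 (clear depth 12)
  + 130.35.0.0/20 (H0) depth=20
  + 130.0.0.0/8 (H4) depth=8
  ? 130.35.0.0  path d0:-→d1:-→d2:-→d3:-→d4:-→d5:-→d6:-→d7:-→d8:H4→d9:-→d10:-→d11:-→d12:-→d13:-→d14:-→d15:-→d16:-→d17:-→d18:-→d19:-→d20:H0  best=H0
  ? 130.35.0.7  path d0:-→d1:-→d2:-→d3:-→d4:-→d5:-→d6:-→d7:-→d8:H4→d9:-→d10:-→d11:-→d12:-→d13:-→d14:-→d15:-→d16:-→d17:-→d18:-→d19:-→d20:H0  best=H0
  + 168.0.0.0/5 (H2) depth=5
  + 168.48.0.0/12 (H2) depth=12
  ? 130.6.162.25  path d0:-→d1:-→d2:-→d3:-→d4:-→d5:-→d6:-→d7:-→d8:H4→d9:-→d10:-  best=H4
  ? 97.254.166.110  path d0:-  best=no-route
  ? 130.87.53.32  path d0:-→d1:-→d2:-→d3:-→d4:-→d5:-→d6:-→d7:-→d8:H4→d9:-  best=H4
  del 168.48.0.0/12 (clear depth 12)
  ? 115.56.193.182  path d0:-  best=no-route
  + 168.53.27.0/24 (H7) depth=24
  ? 130.0.0.1  path d0:-→d1:-→d2:-→d3:-→d4:-→d5:-→d6:-→d7:-→d8:H4→d9:-→d10:-  best=H4
  + 130.0.0.0/8 (H6) depth=8
  + 168.0.0.0/6 (H0) depth=6
  ? 130.35.0.6  path d0:-→d1:-→d2:-→d3:-→d4:-→d5:-→d6:-→d7:-→d8:H6→d9:-→d10:-→d11:-→d12:-→d13:-→d14:-→d15:-→d16:-→d17:-→d18:-→d19:-→d20:H0  best=H0
  ? 130.1.34.58  path d0:-→d1:-→d2:-→d3:-→d4:-→d5:-→d6:-→d7:-→d8:H6→d9:-→d10:-  best=H6
  ? 130.35.0.0  path d0:-→d1:-→d2:-→d3:-→d4:-→d5:-→d6:-→d7:-→d8:H6→d9:-→d10:-→d11:-→d12:-→d13:-→d14:-→d15:-→d16:-→d17:-→d18:-→d19:-→d20:H0  best=H0
  ? 130.35.0.24  path d0:-→d1:-→d2:-→d3:-→d4:-→d5:-→d6:-→d7:-→d8:H6→d9:-→d10:-→d11:-→d12:-→d13:-→d14:-→d15:-→d16:-→d17:-→d18:-→d19:-→d20:H0  best=H0
  ? 168.53.27.117  path d0:-→d1:-→d2:-→d3:-→d4:-→d5:H2→d6:H0→d7:-→d8:-→d9:-→d10:-→d11:-→d12:-→d13:-→d14:-→d15:-→d16:-→d17:-→d18:-→d19:-→d20:-→d21:-→d22:-→d23:-→d24:H7  best=H7
  del 130.0.0.0/8 (clear depth 8)

== LOOKUPS ==
["H0","H0","H4","no-route","H4","no-route","H4","H0","H6","H0","H0","H7"]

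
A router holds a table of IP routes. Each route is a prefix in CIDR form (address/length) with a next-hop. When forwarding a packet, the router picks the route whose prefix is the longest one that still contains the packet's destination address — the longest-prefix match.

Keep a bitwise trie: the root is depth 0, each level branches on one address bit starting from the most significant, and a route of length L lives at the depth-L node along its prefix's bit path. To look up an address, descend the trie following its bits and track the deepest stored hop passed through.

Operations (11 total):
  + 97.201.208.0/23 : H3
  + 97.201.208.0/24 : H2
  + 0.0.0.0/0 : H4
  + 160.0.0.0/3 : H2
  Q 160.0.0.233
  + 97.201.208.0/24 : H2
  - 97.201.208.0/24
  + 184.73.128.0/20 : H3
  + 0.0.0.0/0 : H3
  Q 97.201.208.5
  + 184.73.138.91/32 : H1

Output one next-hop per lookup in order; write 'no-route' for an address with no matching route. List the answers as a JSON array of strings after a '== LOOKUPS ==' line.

Trace:
  add 97.201.208.0/23 -> H3 at depth 23
  add 97.201.208.0/24 -> H2 at depth 24
  add 0.0.0.0/0 -> H4 at depth 0
  add 160.0.0.0/3 -> H2 at depth 3
  ? 160.0.0.233  path d0:H4→d1:-→d2:-→d3:H2  best=H2
  add 97.201.208.0/24 -> H2 at depth 24
  - 97.201.208.0/24 clear@24
  add 184.73.128.0/20 -> H3 at depth 20
  add 0.0.0.0/0 -> H3 at depth 0
  ? 97.201.208.5  path d0:H3→d1:-→d2:-→d3:-→d4:-→d5:-→d6:-→d7:-→d8:-→d9:-→d10:-→d11:-→d12:-→d13:-→d14:-→d15:-→d16:-→d17:-→d18:-→d19:-→d20:-→d21:-→d22:-→d23:H3→d24:-  best=H3
  add 184.73.138.91/32 -> H1 at depth 32

== LOOKUPS ==
["H2","H3"]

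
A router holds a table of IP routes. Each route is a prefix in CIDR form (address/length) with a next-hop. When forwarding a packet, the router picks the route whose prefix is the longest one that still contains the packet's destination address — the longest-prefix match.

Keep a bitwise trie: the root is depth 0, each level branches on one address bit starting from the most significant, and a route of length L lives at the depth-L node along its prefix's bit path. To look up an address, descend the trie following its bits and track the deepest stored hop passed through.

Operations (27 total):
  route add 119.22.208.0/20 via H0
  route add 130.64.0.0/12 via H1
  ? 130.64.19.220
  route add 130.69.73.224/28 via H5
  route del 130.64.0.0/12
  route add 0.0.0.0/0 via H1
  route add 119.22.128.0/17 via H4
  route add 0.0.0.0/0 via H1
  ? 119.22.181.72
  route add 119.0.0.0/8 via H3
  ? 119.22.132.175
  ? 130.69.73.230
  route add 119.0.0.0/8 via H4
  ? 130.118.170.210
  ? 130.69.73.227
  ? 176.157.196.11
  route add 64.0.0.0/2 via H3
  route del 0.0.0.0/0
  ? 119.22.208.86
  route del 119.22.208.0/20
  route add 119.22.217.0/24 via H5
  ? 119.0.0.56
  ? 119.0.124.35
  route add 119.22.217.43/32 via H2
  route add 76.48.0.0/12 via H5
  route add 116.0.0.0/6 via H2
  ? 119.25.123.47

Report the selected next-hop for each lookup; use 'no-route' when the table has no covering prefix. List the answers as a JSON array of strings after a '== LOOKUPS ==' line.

Apply in order:
  add 119.22.208.0/20 -> H0 at depth 20
  add 130.64.0.0/12 -> H1 at depth 12
  Q 130.64.19.220: descend 100000100100 ; hops seen [H1] ; pick H1
  add 130.69.73.224/28 -> H5 at depth 28
  del 130.64.0.0/12 (clear depth 12)
  add 0.0.0.0/0 -> H1 at depth 0
  add 119.22.128.0/17 -> H4 at depth 17
  add 0.0.0.0/0 -> H1 at depth 0
  Q 119.22.181.72: descend 01110111000101101 ; hops seen [H1,H4] ; pick H4
  add 119.0.0.0/8 -> H3 at depth 8
  Q 119.22.132.175: descend 01110111000101101 ; hops seen [H1,H3,H4] ; pick H4
  Q 130.69.73.230: descend 1000001001000101010010011110 ; hops seen [H1,H5] ; pick H5
  add 119.0.0.0/8 -> H4 at depth 8
  Q 130.118.170.210: descend 1000001001 ; hops seen [H1] ; pick H1
  Q 130.69.73.227: descend 1000001001000101010010011110 ; hops seen [H1,H5] ; pick H5
  Q 176.157.196.11: descend 10 ; hops seen [H1] ; pick H1
  add 64.0.0.0/2 -> H3 at depth 2
  del 0.0.0.0/0 (clear depth 0)
  Q 119.22.208.86: descend 01110111000101101101 ; hops seen [H3,H4,H4,H0] ; pick H0
  del 119.22.208.0/20 (clear depth 20)
  add 119.22.217.0/24 -> H5 at depth 24
  Q 119.0.0.56: descend 01110111000 ; hops seen [H3,H4] ; pick H4
  Q 119.0.124.35: descend 01110111000 ; hops seen [H3,H4] ; pick H4
  add 119.22.217.43/32 -> H2 at depth 32
  add 76.48.0.0/12 -> H5 at depth 12
  add 116.0.0.0/6 -> H2 at depth 6
  Q 119.25.123.47: descend 011101110001 ; hops seen [H3,H2,H4] ; pick H4

== LOOKUPS ==
["H1","H4","H4","H5","H1","H5","H1","H0","H4","H4","H4"]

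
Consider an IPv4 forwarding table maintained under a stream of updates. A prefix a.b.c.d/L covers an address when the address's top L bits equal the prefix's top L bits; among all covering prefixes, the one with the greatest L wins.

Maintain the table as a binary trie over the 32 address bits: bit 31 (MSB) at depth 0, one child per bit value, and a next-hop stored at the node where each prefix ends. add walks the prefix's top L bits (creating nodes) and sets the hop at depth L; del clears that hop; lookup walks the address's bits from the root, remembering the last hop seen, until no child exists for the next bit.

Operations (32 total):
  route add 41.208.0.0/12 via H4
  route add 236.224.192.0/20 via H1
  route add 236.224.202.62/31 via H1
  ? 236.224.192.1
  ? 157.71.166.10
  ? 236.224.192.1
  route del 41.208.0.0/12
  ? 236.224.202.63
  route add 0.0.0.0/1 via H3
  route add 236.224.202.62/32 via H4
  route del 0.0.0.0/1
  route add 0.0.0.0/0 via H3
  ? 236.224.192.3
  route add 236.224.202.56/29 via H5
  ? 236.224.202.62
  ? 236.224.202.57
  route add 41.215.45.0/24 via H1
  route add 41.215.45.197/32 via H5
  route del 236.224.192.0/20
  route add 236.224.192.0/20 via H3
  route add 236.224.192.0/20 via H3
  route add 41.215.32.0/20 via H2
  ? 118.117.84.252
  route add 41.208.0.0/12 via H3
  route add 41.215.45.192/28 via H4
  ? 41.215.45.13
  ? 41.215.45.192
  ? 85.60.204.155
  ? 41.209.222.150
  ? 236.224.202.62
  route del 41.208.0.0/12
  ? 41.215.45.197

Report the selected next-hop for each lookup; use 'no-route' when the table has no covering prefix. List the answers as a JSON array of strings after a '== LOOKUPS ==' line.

Process each operation:
  + 41.208.0.0/12 (H4) depth=12
  + 236.224.192.0/20 (H1) depth=20
  + 236.224.202.62/31 (H1) depth=31
  Q 236.224.192.1: descend 11101100111000001100 ; hops seen [H1] ; pick H1
  Q 157.71.166.10: descend 1 ; hops seen [∅] ; pick no-route
  Q 236.224.192.1: descend 11101100111000001100 ; hops seen [H1] ; pick H1
  - 41.208.0.0/12 clear@12
  Q 236.224.202.63: descend 1110110011100000110010100011111 ; hops seen [H1,H1] ; pick H1
  + 0.0.0.0/1 (H3) depth=1
  + 236.224.202.62/32 (H4) depth=32
  - 0.0.0.0/1 clear@1
  + 0.0.0.0/0 (H3) depth=0
  Q 236.224.192.3: descend 11101100111000001100 ; hops seen [H3,H1] ; pick H1
  + 236.224.202.56/29 (H5) depth=29
  Q 236.224.202.62: descend 11101100111000001100101000111110 ; hops seen [H3,H1,H5,H1,H4] ; pick H4
  Q 236.224.202.57: descend 11101100111000001100101000111 ; hops seen [H3,H1,H5] ; pick H5
  + 41.215.45.0/24 (H1) depth=24
  + 41.215.45.197/32 (H5) depth=32
  - 236.224.192.0/20 clear@20
  + 236.224.192.0/20 (H3) depth=20
  + 236.224.192.0/20 (H3) depth=20
  + 41.215.32.0/20 (H2) depth=20
  Q 118.117.84.252: descend 0 ; hops seen [H3] ; pick H3
  + 41.208.0.0/12 (H3) depth=12
  + 41.215.45.192/28 (H4) depth=28
  Q 41.215.45.13: descend 001010011101011100101101 ; hops seen [H3,H3,H2,H1] ; pick H1
  Q 41.215.45.192: descend 00101001110101110010110111000 ; hops seen [H3,H3,H2,H1,H4] ; pick H4
  Q 85.60.204.155: descend 0 ; hops seen [H3] ; pick H3
  Q 41.209.222.150: descend 0010100111010 ; hops seen [H3,H3] ; pick H3
  Q 236.224.202.62: descend 11101100111000001100101000111110 ; hops seen [H3,H3,H5,H1,H4] ; pick H4
  - 41.208.0.0/12 clear@12
  Q 41.215.45.197: descend 00101001110101110010110111000101 ; hops seen [H3,H2,H1,H4,H5] ; pick H5

== LOOKUPS ==
["H1","no-route","H1","H1","H1","H4","H5","H3","H1","H4","H3","H3","H4","H5"]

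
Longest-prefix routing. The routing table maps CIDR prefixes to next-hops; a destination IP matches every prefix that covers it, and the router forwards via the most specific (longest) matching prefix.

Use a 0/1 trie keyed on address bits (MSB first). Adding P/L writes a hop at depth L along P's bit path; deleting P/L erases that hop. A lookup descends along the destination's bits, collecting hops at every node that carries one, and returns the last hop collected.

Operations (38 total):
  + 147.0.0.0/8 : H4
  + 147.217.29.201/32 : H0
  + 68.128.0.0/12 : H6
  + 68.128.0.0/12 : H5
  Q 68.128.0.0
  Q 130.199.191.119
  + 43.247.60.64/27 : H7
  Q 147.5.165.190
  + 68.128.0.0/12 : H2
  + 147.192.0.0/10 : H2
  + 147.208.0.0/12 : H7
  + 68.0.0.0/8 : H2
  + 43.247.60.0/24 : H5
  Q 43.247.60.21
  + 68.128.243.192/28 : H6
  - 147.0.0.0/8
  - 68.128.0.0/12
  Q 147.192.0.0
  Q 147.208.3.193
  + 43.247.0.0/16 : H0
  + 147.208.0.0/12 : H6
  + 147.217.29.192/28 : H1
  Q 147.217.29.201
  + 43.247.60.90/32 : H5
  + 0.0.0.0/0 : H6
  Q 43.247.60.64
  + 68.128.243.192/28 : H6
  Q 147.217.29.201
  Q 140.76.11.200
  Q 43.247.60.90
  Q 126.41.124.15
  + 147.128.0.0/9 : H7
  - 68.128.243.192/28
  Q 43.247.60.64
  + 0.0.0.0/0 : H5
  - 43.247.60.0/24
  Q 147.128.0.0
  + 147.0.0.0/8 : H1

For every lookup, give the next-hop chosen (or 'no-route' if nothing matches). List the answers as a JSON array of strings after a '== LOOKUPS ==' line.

Apply in order:
  add 147.0.0.0/8 -> H4 at depth 8
  add 147.217.29.201/32 -> H0 at depth 32
  add 68.128.0.0/12 -> H6 at depth 12
  add 68.128.0.0/12 -> H5 at depth 12
  ? 68.128.0.0  path d0:-→d1:-→d2:-→d3:-→d4:-→d5:-→d6:-→d7:-→d8:-→d9:-→d10:-→d11:-→d12:H5  best=H5
  ? 130.199.191.119  path d0:-→d1:-→d2:-→d3:-  best=no-route
  add 43.247.60.64/27 -> H7 at depth 27
  ? 147.5.165.190  path d0:-→d1:-→d2:-→d3:-→d4:-→d5:-→d6:-→d7:-→d8:H4  best=H4
  add 68.128.0.0/12 -> H2 at depth 12
  add 147.192.0.0/10 -> H2 at depth 10
  add 147.208.0.0/12 -> H7 at depth 12
  add 68.0.0.0/8 -> H2 at depth 8
  add 43.247.60.0/24 -> H5 at depth 24
  ? 43.247.60.21  path d0:-→d1:-→d2:-→d3:-→d4:-→d5:-→d6:-→d7:-→d8:-→d9:-→d10:-→d11:-→d12:-→d13:-→d14:-→d15:-→d16:-→d17:-→d18:-→d19:-→d20:-→d21:-→d22:-→d23:-→d24:H5→d25:-  best=H5
  add 68.128.243.192/28 -> H6 at depth 28
  del 147.0.0.0/8 (clear depth 8)
  del 68.128.0.0/12 (clear depth 12)
  ? 147.192.0.0  path d0:-→d1:-→d2:-→d3:-→d4:-→d5:-→d6:-→d7:-→d8:-→d9:-→d10:H2→d11:-  best=H2
  ? 147.208.3.193  path d0:-→d1:-→d2:-→d3:-→d4:-→d5:-→d6:-→d7:-→d8:-→d9:-→d10:H2→d11:-→d12:H7  best=H7
  add 43.247.0.0/16 -> H0 at depth 16
  add 147.208.0.0/12 -> H6 at depth 12
  add 147.217.29.192/28 -> H1 at depth 28
  ? 147.217.29.201  path d0:-→d1:-→d2:-→d3:-→d4:-→d5:-→d6:-→d7:-→d8:-→d9:-→d10:H2→d11:-→d12:H6→d13:-→d14:-→d15:-→d16:-→d17:-→d18:-→d19:-→d20:-→d21:-→d22:-→d23:-→d24:-→d25:-→d26:-→d27:-→d28:H1→d29:-→d30:-→d31:-→d32:H0  best=H0
  add 43.247.60.90/32 -> H5 at depth 32
  add 0.0.0.0/0 -> H6 at depth 0
  ? 43.247.60.64  path d0:H6→d1:-→d2:-→d3:-→d4:-→d5:-→d6:-→d7:-→d8:-→d9:-→d10:-→d11:-→d12:-→d13:-→d14:-→d15:-→d16:H0→d17:-→d18:-→d19:-→d20:-→d21:-→d22:-→d23:-→d24:H5→d25:-→d26:-→d27:H7  best=H7
  add 68.128.243.192/28 -> H6 at depth 28
  ? 147.217.29.201  path d0:H6→d1:-→d2:-→d3:-→d4:-→d5:-→d6:-→d7:-→d8:-→d9:-→d10:H2→d11:-→d12:H6→d13:-→d14:-→d15:-→d16:-→d17:-→d18:-→d19:-→d20:-→d21:-→d22:-→d23:-→d24:-→d25:-→d26:-→d27:-→d28:H1→d29:-→d30:-→d31:-→d32:H0  best=H0
  ? 140.76.11.200  path d0:H6→d1:-→d2:-→d3:-  best=H6
  ? 43.247.60.90  path d0:H6→d1:-→d2:-→d3:-→d4:-→d5:-→d6:-→d7:-→d8:-→d9:-→d10:-→d11:-→d12:-→d13:-→d14:-→d15:-→d16:H0→d17:-→d18:-→d19:-→d20:-→d21:-→d22:-→d23:-→d24:H5→d25:-→d26:-→d27:H7→d28:-→d29:-→d30:-→d31:-→d32:H5  best=H5
  ? 126.41.124.15  path d0:H6→d1:-→d2:-  best=H6
  add 147.128.0.0/9 -> H7 at depth 9
  del 68.128.243.192/28 (clear depth 28)
  ? 43.247.60.64  path d0:H6→d1:-→d2:-→d3:-→d4:-→d5:-→d6:-→d7:-→d8:-→d9:-→d10:-→d11:-→d12:-→d13:-→d14:-→d15:-→d16:H0→d17:-→d18:-→d19:-→d20:-→d21:-→d22:-→d23:-→d24:H5→d25:-→d26:-→d27:H7  best=H7
  add 0.0.0.0/0 -> H5 at depth 0
  del 43.247.60.0/24 (clear depth 24)
  ? 147.128.0.0  path d0:H5→d1:-→d2:-→d3:-→d4:-→d5:-→d6:-→d7:-→d8:-→d9:H7  best=H7
  add 147.0.0.0/8 -> H1 at depth 8

== LOOKUPS ==
["H5","no-route","H4","H5","H2","H7","H0","H7","H0","H6","H5","H6","H7","H7"]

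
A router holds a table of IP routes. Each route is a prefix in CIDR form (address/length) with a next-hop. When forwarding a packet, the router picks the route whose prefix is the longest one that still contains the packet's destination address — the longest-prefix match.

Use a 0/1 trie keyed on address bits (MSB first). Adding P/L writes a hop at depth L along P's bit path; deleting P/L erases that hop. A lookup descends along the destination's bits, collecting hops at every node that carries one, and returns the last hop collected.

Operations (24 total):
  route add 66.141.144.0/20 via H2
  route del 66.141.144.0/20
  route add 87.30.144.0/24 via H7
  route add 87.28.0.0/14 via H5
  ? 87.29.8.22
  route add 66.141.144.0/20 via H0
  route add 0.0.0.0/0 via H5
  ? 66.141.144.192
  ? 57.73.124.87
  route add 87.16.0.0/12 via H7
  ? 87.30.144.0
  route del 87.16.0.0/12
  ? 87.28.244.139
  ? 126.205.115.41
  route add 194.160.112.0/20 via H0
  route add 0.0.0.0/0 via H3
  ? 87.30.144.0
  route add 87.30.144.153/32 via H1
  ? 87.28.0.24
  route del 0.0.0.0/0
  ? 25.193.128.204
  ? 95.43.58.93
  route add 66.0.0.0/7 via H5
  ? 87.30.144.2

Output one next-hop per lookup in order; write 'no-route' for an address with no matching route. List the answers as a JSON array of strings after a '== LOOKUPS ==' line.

Apply in order:
  add 66.141.144.0/20 -> H2 at depth 20
  - 66.141.144.0/20 clear@20
  add 87.30.144.0/24 -> H7 at depth 24
  add 87.28.0.0/14 -> H5 at depth 14
  Q 87.29.8.22: descend 01010111000111 ; hops seen [H5] ; pick H5
  add 66.141.144.0/20 -> H0 at depth 20
  add 0.0.0.0/0 -> H5 at depth 0
  Q 66.141.144.192: descend 01000010100011011001 ; hops seen [H5,H0] ; pick H0
  Q 57.73.124.87: descend 0 ; hops seen [H5] ; pick H5
  add 87.16.0.0/12 -> H7 at depth 12
  Q 87.30.144.0: descend 010101110001111010010000 ; hops seen [H5,H7,H5,H7] ; pick H7
  - 87.16.0.0/12 clear@12
  Q 87.28.244.139: descend 01010111000111 ; hops seen [H5,H5] ; pick H5
  Q 126.205.115.41: descend 01 ; hops seen [H5] ; pick H5
  add 194.160.112.0/20 -> H0 at depth 20
  add 0.0.0.0/0 -> H3 at depth 0
  Q 87.30.144.0: descend 010101110001111010010000 ; hops seen [H3,H5,H7] ; pick H7
  add 87.30.144.153/32 -> H1 at depth 32
  Q 87.28.0.24: descend 01010111000111 ; hops seen [H3,H5] ; pick H5
  - 0.0.0.0/0 clear@0
  Q 25.193.128.204: descend 0 ; hops seen [∅] ; pick no-route
  Q 95.43.58.93: descend 0101 ; hops seen [∅] ; pick no-route
  add 66.0.0.0/7 -> H5 at depth 7
  Q 87.30.144.2: descend 010101110001111010010000 ; hops seen [H5,H7] ; pick H7

== LOOKUPS ==
["H5","H0","H5","H7","H5","H5","H7","H5","no-route","no-route","H7"]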